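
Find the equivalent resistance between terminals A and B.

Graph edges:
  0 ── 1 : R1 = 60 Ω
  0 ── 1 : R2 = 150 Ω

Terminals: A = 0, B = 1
Reduce the network between node 0 (A) and node 1 (B) by series/parallel combination:
  Rp1 = R1 ‖ R2 (parallel, both between nodes 0 and 1) = 1/(1/60 + 1/150) = 42.86 Ω
R_eq = 42.86 Ω

Final answer: 42.86 Ω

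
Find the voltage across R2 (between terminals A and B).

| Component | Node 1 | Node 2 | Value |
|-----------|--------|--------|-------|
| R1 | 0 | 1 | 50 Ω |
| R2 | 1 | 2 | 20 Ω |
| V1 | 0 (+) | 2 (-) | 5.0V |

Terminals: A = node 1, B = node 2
R1 and R2 are in series across V1 (node 0 → node 1 → node 2), and the output A–B is taken across R2, so this is a voltage divider.
Series current: I = V1/(R1 + R2) = 5/(50 + 20) = 5/70 = 0.07143 A
V_R2 = I × R2 = V1 × R2/(R1 + R2) = 5 × 20/70 = 1.429 V

Final answer: 1.429 V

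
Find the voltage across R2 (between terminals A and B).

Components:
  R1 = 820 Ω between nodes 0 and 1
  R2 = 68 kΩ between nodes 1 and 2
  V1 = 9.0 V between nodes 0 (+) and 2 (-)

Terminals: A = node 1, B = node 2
R1 and R2 are in series across V1 (node 0 → node 1 → node 2), and the output A–B is taken across R2, so this is a voltage divider.
Series current: I = V1/(R1 + R2) = 9/(820 + 68000) = 9/68820 = 0.0001308 A
V_R2 = I × R2 = V1 × R2/(R1 + R2) = 9 × 68000/68820 = 8.893 V

Final answer: 8.893 V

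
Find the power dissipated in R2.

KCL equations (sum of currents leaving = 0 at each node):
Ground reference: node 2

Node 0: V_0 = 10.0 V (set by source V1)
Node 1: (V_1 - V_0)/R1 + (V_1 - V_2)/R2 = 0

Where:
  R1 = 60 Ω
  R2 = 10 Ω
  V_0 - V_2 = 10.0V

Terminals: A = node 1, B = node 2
Nodal analysis, taking node 2 as the 0 V reference.
Source V1 fixes V_0 = 10 V.
KCL at each unknown node (sum of currents leaving = 0; resistances in Ω):
  Node 1: (V_1 - 10)/60 + (V_1 - 0)/10 = 0
Collecting terms: 0.1167 × V_1 = 0.1667  =>  V_1 = 1.429 V
I_R2 = (V_1 - V_2)/R2 = (1.429 - 0)/10 = 0.1429 A
P_R2 = I_R2² × R2 = (0.1429)² × 10 = 0.2041 W

Final answer: 0.2041 W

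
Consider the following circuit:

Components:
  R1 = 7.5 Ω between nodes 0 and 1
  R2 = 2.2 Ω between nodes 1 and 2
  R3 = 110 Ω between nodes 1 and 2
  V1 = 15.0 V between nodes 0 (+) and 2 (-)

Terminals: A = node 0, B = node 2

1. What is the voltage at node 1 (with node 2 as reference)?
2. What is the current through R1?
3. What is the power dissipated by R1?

Nodal analysis, taking node 2 as the 0 V reference.
Source V1 fixes V_0 = 15 V.
KCL at each unknown node (sum of currents leaving = 0; resistances in Ω):
  Node 1: (V_1 - 15)/7.5 + (V_1 - 0)/2.2 + (V_1 - 0)/110 = 0
Collecting terms: 0.597 × V_1 = 2  =>  V_1 = 3.35 V
Part 1:
  Read off the nodal solution: V_1 = 3.35 V
Part 2:
  I_R1 = (V_0 - V_1)/R1 = (15 - 3.35)/7.5 = 1.553 A
  Magnitude: I_R1 = 1.553 A
Part 3:
  I_R1 = (V_0 - V_1)/R1 = (15 - 3.35)/7.5 = 1.553 A
  P_R1 = I_R1² × R1 = (1.553)² × 7.5 = 18.1 W

Final answers:
1. V_1 = 3.35 V
2. I_R1 = 1.553 A
3. P_R1 = 18.1 W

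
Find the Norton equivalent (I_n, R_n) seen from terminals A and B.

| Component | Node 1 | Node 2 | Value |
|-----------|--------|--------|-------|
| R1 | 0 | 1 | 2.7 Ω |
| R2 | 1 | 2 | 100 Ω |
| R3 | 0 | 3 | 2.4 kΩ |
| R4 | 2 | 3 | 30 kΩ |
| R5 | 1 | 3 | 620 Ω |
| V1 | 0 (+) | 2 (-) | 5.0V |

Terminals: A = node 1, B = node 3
Find the Thévenin equivalent first; then I_n = V_th/R_th and R_n = R_th.
Step 1 — V_th is the open-circuit voltage V_A - V_B (nothing connected across the terminals).
Nodal analysis, taking node 2 as the 0 V reference.
Source V1 fixes V_0 = 5 V.
KCL at each unknown node (sum of currents leaving = 0; resistances in Ω):
  Node 1: (V_1 - 5)/2.7 + (V_1 - 0)/100 + (V_1 - V_3)/620 = 0
  Node 3: (V_3 - 5)/2400 + (V_3 - 0)/30000 + (V_3 - V_1)/620 = 0
Collecting terms (coefficients in siemens):
  0.382·V_1 - 0.001613·V_3 = 1.852
  0.002063·V_3 - 0.001613·V_1 = 0.002083
Determinant D = (0.382)(0.002063) - (-0.001613)(-0.001613) = 0.0007854
V_1 = [(1.852)(0.002063) - (-0.001613)(0.002083)]/D = 4.868 V
V_3 = [(0.382)(0.002083) - (1.852)(-0.001613)]/D = 4.816 V
V_th = V_1 - V_3 = 4.868 - 4.816 = 0.05207 V
Step 2 — R_th: zero the source — replace V1 by a short circuit (node 2 merges into node 0) — and find the resistance seen between A (node 1) and B (node 3).
Reduce the network between node 1 (A) and node 3 (B) by series/parallel combination:
  Rp1 = R1 ‖ R2 (parallel, both between nodes 0 and 1) = 1/(1/2.7 + 1/100) = 2.629 Ω
  Rp2 = R3 ‖ R4 (parallel, both between nodes 0 and 3) = 1/(1/2400 + 1/30000) = 2222 Ω
  Rs1 = Rp1 + Rp2 (series, joined only at node 0) = 2.629 + 2222 = 2225 Ω
  Rp3 = R5 ‖ Rs1 (parallel, both between nodes 1 and 3) = 1/(1/620 + 1/2225) = 484.9 Ω
R_th = 484.9 Ω
I_n = V_th/R_th = 0.05207/484.9 = 0.0001074 A, and R_n = R_th = 484.9 Ω

Final answer: I_n = 0.0001074 A, R_n = 484.9 Ω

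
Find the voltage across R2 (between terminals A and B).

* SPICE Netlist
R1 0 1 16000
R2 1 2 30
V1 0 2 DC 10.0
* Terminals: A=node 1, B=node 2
R1 and R2 are in series across V1 (node 0 → node 1 → node 2), and the output A–B is taken across R2, so this is a voltage divider.
Series current: I = V1/(R1 + R2) = 10/(16000 + 30) = 10/16030 = 0.0006238 A
V_R2 = I × R2 = V1 × R2/(R1 + R2) = 10 × 30/16030 = 0.01871 V

Final answer: 0.01871 V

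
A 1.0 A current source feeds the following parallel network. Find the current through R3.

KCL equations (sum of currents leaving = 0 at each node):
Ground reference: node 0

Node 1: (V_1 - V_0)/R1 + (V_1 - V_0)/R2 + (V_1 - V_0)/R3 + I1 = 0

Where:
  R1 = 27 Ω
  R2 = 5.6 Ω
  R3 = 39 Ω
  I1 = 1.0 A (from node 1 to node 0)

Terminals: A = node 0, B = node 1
All resistors sit directly between nodes 0 and 1, so they are in parallel and share one voltage V; the full source current 1 A splits among them.
1/R_par = 1/27 + 1/5.6 + 1/39 = 0.2412 S  =>  R_par = 4.145 Ω
V = I × R_par = 1 × 4.145 = 4.145 V
I_R3 = V/R3 = 4.145/39 = 0.1063 A

Final answer: 0.1063 A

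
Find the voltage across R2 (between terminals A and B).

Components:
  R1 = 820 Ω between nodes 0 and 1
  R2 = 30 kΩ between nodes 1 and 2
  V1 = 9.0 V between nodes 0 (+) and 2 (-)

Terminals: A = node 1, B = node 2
R1 and R2 are in series across V1 (node 0 → node 1 → node 2), and the output A–B is taken across R2, so this is a voltage divider.
Series current: I = V1/(R1 + R2) = 9/(820 + 30000) = 9/30820 = 0.000292 A
V_R2 = I × R2 = V1 × R2/(R1 + R2) = 9 × 30000/30820 = 8.761 V

Final answer: 8.761 V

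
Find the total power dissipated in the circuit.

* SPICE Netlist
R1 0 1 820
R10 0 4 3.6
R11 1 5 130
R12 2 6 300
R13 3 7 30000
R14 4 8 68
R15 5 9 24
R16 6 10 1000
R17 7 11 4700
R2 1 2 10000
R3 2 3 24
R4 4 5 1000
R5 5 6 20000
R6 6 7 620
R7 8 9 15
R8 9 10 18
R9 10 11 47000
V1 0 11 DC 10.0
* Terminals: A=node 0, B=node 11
Nodal analysis, taking node 11 as the 0 V reference.
Source V1 fixes V_0 = 10 V.
KCL at each unknown node (sum of currents leaving = 0; resistances in Ω):
  Node 1: (V_1 - 10)/820 + (V_1 - V_2)/10000 + (V_1 - V_5)/130 = 0
  Node 2: (V_2 - V_1)/10000 + (V_2 - V_3)/24 + (V_2 - V_6)/300 = 0
  Node 3: (V_3 - V_2)/24 + (V_3 - V_7)/30000 = 0
  Node 4: (V_4 - V_5)/1000 + (V_4 - 10)/3.6 + (V_4 - V_8)/68 = 0
  Node 5: (V_5 - V_4)/1000 + (V_5 - V_6)/20000 + (V_5 - V_1)/130 + (V_5 - V_9)/24 = 0
  Node 6: (V_6 - V_5)/20000 + (V_6 - V_7)/620 + (V_6 - V_2)/300 + (V_6 - V_10)/1000 = 0
  Node 7: (V_7 - V_6)/620 + (V_7 - V_3)/30000 + (V_7 - 0)/4700 = 0
  Node 8: (V_8 - V_9)/15 + (V_8 - V_4)/68 = 0
  Node 9: (V_9 - V_8)/15 + (V_9 - V_10)/18 + (V_9 - V_5)/24 = 0
  Node 10: (V_10 - V_9)/18 + (V_10 - 0)/47000 + (V_10 - V_6)/1000 = 0
Collecting terms (coefficients in siemens):
  0.009012·V_1 - 0.0001·V_2 - 0.007692·V_5 = 0.0122
  0.0451·V_2 - 0.0001·V_1 - 0.04167·V_3 - 0.003333·V_6 = 0
  0.0417·V_3 - 0.04167·V_2 - 0.00003333·V_7 = 0
  0.2935·V_4 - 0.001·V_5 - 0.01471·V_8 = 2.778
  0.05041·V_5 - 0.007692·V_1 - 0.001·V_4 - 0.00005·V_6 - 0.04167·V_9 = 0
  0.005996·V_6 - 0.003333·V_2 - 0.00005·V_5 - 0.001613·V_7 - 0.001·V_10 = 0
  0.001859·V_7 - 0.00003333·V_3 - 0.001613·V_6 = 0
  0.08137·V_8 - 0.01471·V_4 - 0.06667·V_9 = 0
  0.1639·V_9 - 0.04167·V_5 - 0.06667·V_8 - 0.05556·V_10 = 0
  0.05658·V_10 - 0.001·V_6 - 0.05556·V_9 = 0
Solving these 10 simultaneous equations (Gaussian elimination) gives:
  V_1 = 9.872 V, V_2 = 8.487 V, V_3 = 8.486 V, V_4 = 9.994 V
  V_5 = 9.869 V, V_6 = 8.455 V, V_7 = 7.488 V, V_8 = 9.891 V
  V_9 = 9.868 V, V_10 = 9.839 V
Power in each resistor, P = (ΔV)²/R:
  P_R1 = (10 - 9.872)²/820 = 0.00002004 W
  P_R2 = (9.872 - 8.487)²/10000 = 0.0001919 W
  P_R3 = (8.487 - 8.486)²/24 = 0.00000002656 W
  P_R4 = (9.994 - 9.869)²/1000 = 0.00001552 W
  P_R5 = (9.869 - 8.455)²/20000 = 0.0001 W
  P_R6 = (8.455 - 7.488)²/620 = 0.001509 W
  P_R7 = (9.891 - 9.868)²/15 = 0.00003473 W
  P_R8 = (9.868 - 9.839)²/18 = 0.0000457 W
  P_R9 = (9.839 - 0)²/47000 = 0.00206 W
  P_R10 = (10 - 9.994)²/3.6 = 0.000009756 W
  P_R11 = (9.872 - 9.869)²/130 = 0.00000004125 W
  P_R12 = (8.487 - 8.455)²/300 = 0.000003323 W
  P_R13 = (8.486 - 7.488)²/30000 = 0.0000332 W
  P_R14 = (9.994 - 9.891)²/68 = 0.0001574 W
  P_R15 = (9.869 - 9.868)²/24 = 0.0000001233 W
  P_R16 = (8.455 - 9.839)²/1000 = 0.001915 W
  P_R17 = (7.488 - 0)²/4700 = 0.01193 W
P_total = P_R1 + P_R2 + P_R3 + P_R4 + P_R5 + P_R6 + P_R7 + P_R8 + P_R9 + P_R10 + P_R11 + P_R12 + P_R13 + P_R14 + P_R15 + P_R16 + P_R17 = 0.01803 W

Final answer: 0.01803 W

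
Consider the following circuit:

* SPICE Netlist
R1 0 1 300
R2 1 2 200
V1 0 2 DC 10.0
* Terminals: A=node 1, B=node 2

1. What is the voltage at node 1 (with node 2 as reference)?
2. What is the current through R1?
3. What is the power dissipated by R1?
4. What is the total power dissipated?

Nodal analysis, taking node 2 as the 0 V reference.
Source V1 fixes V_0 = 10 V.
KCL at each unknown node (sum of currents leaving = 0; resistances in Ω):
  Node 1: (V_1 - 10)/300 + (V_1 - 0)/200 = 0
Collecting terms: 0.008333 × V_1 = 0.03333  =>  V_1 = 4 V
Part 1:
  Read off the nodal solution: V_1 = 4 V
Part 2:
  I_R1 = (V_0 - V_1)/R1 = (10 - 4)/300 = 0.02 A
  Magnitude: I_R1 = 0.02 A
Part 3:
  I_R1 = (V_0 - V_1)/R1 = (10 - 4)/300 = 0.02 A
  P_R1 = I_R1² × R1 = (0.02)² × 300 = 0.12 W
Part 4:
  Power in each resistor, P = (ΔV)²/R:
    P_R1 = (10 - 4)²/300 = 0.12 W
    P_R2 = (4 - 0)²/200 = 0.08 W
  P_total = P_R1 + P_R2 = 0.2 W

Final answers:
1. V_1 = 4 V
2. I_R1 = 0.02 A
3. P_R1 = 0.12 W
4. P_total = 0.2 W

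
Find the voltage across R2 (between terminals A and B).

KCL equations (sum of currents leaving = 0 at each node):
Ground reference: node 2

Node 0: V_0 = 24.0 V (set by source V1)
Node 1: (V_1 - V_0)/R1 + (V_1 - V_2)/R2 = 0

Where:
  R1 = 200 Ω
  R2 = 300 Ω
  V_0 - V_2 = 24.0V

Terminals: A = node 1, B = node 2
R1 and R2 are in series across V1 (node 0 → node 1 → node 2), and the output A–B is taken across R2, so this is a voltage divider.
Series current: I = V1/(R1 + R2) = 24/(200 + 300) = 24/500 = 0.048 A
V_R2 = I × R2 = V1 × R2/(R1 + R2) = 24 × 300/500 = 14.4 V

Final answer: 14.4 V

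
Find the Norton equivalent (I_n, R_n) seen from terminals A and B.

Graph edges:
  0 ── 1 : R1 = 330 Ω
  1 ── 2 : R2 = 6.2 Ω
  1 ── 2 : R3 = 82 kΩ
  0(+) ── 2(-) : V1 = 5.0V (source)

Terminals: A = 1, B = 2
Find the Thévenin equivalent first; then I_n = V_th/R_th and R_n = R_th.
Step 1 — V_th is the open-circuit voltage V_A - V_B (nothing connected across the terminals).
Nodal analysis, taking node 2 as the 0 V reference.
Source V1 fixes V_0 = 5 V.
KCL at each unknown node (sum of currents leaving = 0; resistances in Ω):
  Node 1: (V_1 - 5)/330 + (V_1 - 0)/6.2 + (V_1 - 0)/82000 = 0
Collecting terms: 0.1643 × V_1 = 0.01515  =>  V_1 = 0.0922 V
V_th = V_1 - V_2 = 0.0922 - 0 = 0.0922 V
Step 2 — R_th: zero the source — replace V1 by a short circuit (node 2 merges into node 0) — and find the resistance seen between A (node 1) and B (node 0).
Reduce the network between node 1 (A) and node 0 (B) by series/parallel combination:
  Rp1 = R1 ‖ R2 ‖ R3 (parallel, all between nodes 0 and 1) = 1/(1/330 + 1/6.2 + 1/82000) = 6.085 Ω
R_th = 6.085 Ω
I_n = V_th/R_th = 0.0922/6.085 = 0.01515 A, and R_n = R_th = 6.085 Ω

Final answer: I_n = 0.01515 A, R_n = 6.085 Ω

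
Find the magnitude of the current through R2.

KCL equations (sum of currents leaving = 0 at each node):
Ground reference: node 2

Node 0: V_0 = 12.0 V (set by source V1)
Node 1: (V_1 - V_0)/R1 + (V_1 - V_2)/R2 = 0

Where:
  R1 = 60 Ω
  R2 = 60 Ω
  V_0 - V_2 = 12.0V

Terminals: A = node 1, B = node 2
Nodal analysis, taking node 2 as the 0 V reference.
Source V1 fixes V_0 = 12 V.
KCL at each unknown node (sum of currents leaving = 0; resistances in Ω):
  Node 1: (V_1 - 12)/60 + (V_1 - 0)/60 = 0
Collecting terms: 0.03333 × V_1 = 0.2  =>  V_1 = 6 V
I_R2 = (V_1 - V_2)/R2 = (6 - 0)/60 = 0.1 A
|I_R2| = 0.1 A

Final answer: |I_R2| = 0.1 A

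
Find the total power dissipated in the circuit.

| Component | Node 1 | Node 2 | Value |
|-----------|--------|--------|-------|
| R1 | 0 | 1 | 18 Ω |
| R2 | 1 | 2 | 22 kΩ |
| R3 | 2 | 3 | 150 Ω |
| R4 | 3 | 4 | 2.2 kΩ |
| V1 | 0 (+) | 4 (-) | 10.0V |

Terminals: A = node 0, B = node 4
Nodal analysis, taking node 4 as the 0 V reference.
Source V1 fixes V_0 = 10 V.
KCL at each unknown node (sum of currents leaving = 0; resistances in Ω):
  Node 1: (V_1 - 10)/18 + (V_1 - V_2)/22000 = 0
  Node 2: (V_2 - V_1)/22000 + (V_2 - V_3)/150 = 0
  Node 3: (V_3 - V_2)/150 + (V_3 - 0)/2200 = 0
Collecting terms (coefficients in siemens):
  0.0556·V_1 - 0.00004545·V_2 = 0.5556
  0.006712·V_2 - 0.00004545·V_1 - 0.006667·V_3 = 0
  0.007121·V_3 - 0.006667·V_2 = 0
Solving these 3 simultaneous equations (Gaussian elimination) gives:
  V_1 = 9.993 V, V_2 = 0.9644 V, V_3 = 0.9028 V
Power in each resistor, P = (ΔV)²/R:
  P_R1 = (10 - 9.993)²/18 = 0.000003031 W
  P_R2 = (9.993 - 0.9644)²/22000 = 0.003705 W
  P_R3 = (0.9644 - 0.9028)²/150 = 0.00002526 W
  P_R4 = (0.9028 - 0)²/2200 = 0.0003705 W
P_total = P_R1 + P_R2 + P_R3 + P_R4 = 0.004104 W

Final answer: 0.004104 W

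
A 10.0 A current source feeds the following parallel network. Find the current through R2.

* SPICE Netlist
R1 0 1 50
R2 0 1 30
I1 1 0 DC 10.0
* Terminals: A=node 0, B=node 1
All resistors sit directly between nodes 0 and 1, so they are in parallel and share one voltage V; the full source current 10 A splits among them.
1/R_par = 1/50 + 1/30 = 0.05333 S  =>  R_par = 18.75 Ω
V = I × R_par = 10 × 18.75 = 187.5 V
I_R2 = V/R2 = 187.5/30 = 6.25 A

Final answer: 6.25 A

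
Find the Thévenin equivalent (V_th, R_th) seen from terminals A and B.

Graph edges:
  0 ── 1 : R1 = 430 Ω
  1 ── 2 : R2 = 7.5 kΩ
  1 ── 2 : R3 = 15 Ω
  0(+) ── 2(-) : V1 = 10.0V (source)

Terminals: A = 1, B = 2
Step 1 — V_th is the open-circuit voltage V_A - V_B (nothing connected across the terminals).
Nodal analysis, taking node 2 as the 0 V reference.
Source V1 fixes V_0 = 10 V.
KCL at each unknown node (sum of currents leaving = 0; resistances in Ω):
  Node 1: (V_1 - 10)/430 + (V_1 - 0)/7500 + (V_1 - 0)/15 = 0
Collecting terms: 0.06913 × V_1 = 0.02326  =>  V_1 = 0.3364 V
V_th = V_1 - V_2 = 0.3364 - 0 = 0.3364 V
Step 2 — R_th: zero the source — replace V1 by a short circuit (node 2 merges into node 0) — and find the resistance seen between A (node 1) and B (node 0).
Reduce the network between node 1 (A) and node 0 (B) by series/parallel combination:
  Rp1 = R1 ‖ R2 ‖ R3 (parallel, all between nodes 0 and 1) = 1/(1/430 + 1/7500 + 1/15) = 14.47 Ω
R_th = 14.47 Ω

Final answer: V_th = 0.3364 V, R_th = 14.47 Ω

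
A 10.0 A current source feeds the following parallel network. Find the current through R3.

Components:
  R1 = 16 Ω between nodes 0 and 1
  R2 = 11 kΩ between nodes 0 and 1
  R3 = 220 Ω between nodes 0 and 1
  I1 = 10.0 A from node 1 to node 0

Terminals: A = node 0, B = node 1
All resistors sit directly between nodes 0 and 1, so they are in parallel and share one voltage V; the full source current 10 A splits among them.
1/R_par = 1/16 + 1/11000 + 1/220 = 0.06714 S  =>  R_par = 14.9 Ω
V = I × R_par = 10 × 14.9 = 149 V
I_R3 = V/R3 = 149/220 = 0.677 A

Final answer: 0.677 A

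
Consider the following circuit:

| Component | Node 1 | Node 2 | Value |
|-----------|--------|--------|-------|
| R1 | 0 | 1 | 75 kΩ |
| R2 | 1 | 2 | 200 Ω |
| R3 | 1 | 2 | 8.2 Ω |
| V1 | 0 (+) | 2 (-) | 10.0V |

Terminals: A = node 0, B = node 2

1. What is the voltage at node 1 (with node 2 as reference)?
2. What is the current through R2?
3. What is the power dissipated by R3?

Nodal analysis, taking node 2 as the 0 V reference.
Source V1 fixes V_0 = 10 V.
KCL at each unknown node (sum of currents leaving = 0; resistances in Ω):
  Node 1: (V_1 - 10)/75000 + (V_1 - 0)/200 + (V_1 - 0)/8.2 = 0
Collecting terms: 0.127 × V_1 = 0.0001333  =>  V_1 = 0.00105 V
Part 1:
  Read off the nodal solution: V_1 = 0.00105 V
Part 2:
  I_R2 = (V_1 - V_2)/R2 = (0.00105 - 0)/200 = 0.000005251 A
  Magnitude: I_R2 = 0.000005251 A
Part 3:
  I_R3 = (V_1 - V_2)/R3 = (0.00105 - 0)/8.2 = 0.0001281 A
  P_R3 = I_R3² × R3 = (0.0001281)² × 8.2 = 0.0000001345 W

Final answers:
1. V_1 = 0.00105 V
2. I_R2 = 5.251e-06 A
3. P_R3 = 1.345e-07 W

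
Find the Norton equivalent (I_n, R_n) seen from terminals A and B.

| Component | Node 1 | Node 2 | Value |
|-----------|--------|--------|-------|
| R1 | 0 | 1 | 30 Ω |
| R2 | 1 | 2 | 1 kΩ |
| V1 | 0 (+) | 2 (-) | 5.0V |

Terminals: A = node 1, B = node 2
Find the Thévenin equivalent first; then I_n = V_th/R_th and R_n = R_th.
Step 1 — V_th is the open-circuit voltage V_A - V_B (nothing connected across the terminals).
Nodal analysis, taking node 2 as the 0 V reference.
Source V1 fixes V_0 = 5 V.
KCL at each unknown node (sum of currents leaving = 0; resistances in Ω):
  Node 1: (V_1 - 5)/30 + (V_1 - 0)/1000 = 0
Collecting terms: 0.03433 × V_1 = 0.1667  =>  V_1 = 4.854 V
V_th = V_1 - V_2 = 4.854 - 0 = 4.854 V
Step 2 — R_th: zero the source — replace V1 by a short circuit (node 2 merges into node 0) — and find the resistance seen between A (node 1) and B (node 0).
Reduce the network between node 1 (A) and node 0 (B) by series/parallel combination:
  Rp1 = R1 ‖ R2 (parallel, both between nodes 0 and 1) = 1/(1/30 + 1/1000) = 29.13 Ω
R_th = 29.13 Ω
I_n = V_th/R_th = 4.854/29.13 = 0.1667 A, and R_n = R_th = 29.13 Ω

Final answer: I_n = 0.1667 A, R_n = 29.13 Ω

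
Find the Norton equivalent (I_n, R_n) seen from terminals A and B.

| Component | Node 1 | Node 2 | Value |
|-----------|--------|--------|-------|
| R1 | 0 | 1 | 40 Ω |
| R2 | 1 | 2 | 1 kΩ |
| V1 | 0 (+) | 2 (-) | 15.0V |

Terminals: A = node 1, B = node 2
Find the Thévenin equivalent first; then I_n = V_th/R_th and R_n = R_th.
Step 1 — V_th is the open-circuit voltage V_A - V_B (nothing connected across the terminals).
Nodal analysis, taking node 2 as the 0 V reference.
Source V1 fixes V_0 = 15 V.
KCL at each unknown node (sum of currents leaving = 0; resistances in Ω):
  Node 1: (V_1 - 15)/40 + (V_1 - 0)/1000 = 0
Collecting terms: 0.026 × V_1 = 0.375  =>  V_1 = 14.42 V
V_th = V_1 - V_2 = 14.42 - 0 = 14.42 V
Step 2 — R_th: zero the source — replace V1 by a short circuit (node 2 merges into node 0) — and find the resistance seen between A (node 1) and B (node 0).
Reduce the network between node 1 (A) and node 0 (B) by series/parallel combination:
  Rp1 = R1 ‖ R2 (parallel, both between nodes 0 and 1) = 1/(1/40 + 1/1000) = 38.46 Ω
R_th = 38.46 Ω
I_n = V_th/R_th = 14.42/38.46 = 0.375 A, and R_n = R_th = 38.46 Ω

Final answer: I_n = 0.375 A, R_n = 38.46 Ω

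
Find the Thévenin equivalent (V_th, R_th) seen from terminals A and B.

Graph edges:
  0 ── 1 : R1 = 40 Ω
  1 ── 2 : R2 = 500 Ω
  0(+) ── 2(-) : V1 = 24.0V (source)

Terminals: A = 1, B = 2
Step 1 — V_th is the open-circuit voltage V_A - V_B (nothing connected across the terminals).
Nodal analysis, taking node 2 as the 0 V reference.
Source V1 fixes V_0 = 24 V.
KCL at each unknown node (sum of currents leaving = 0; resistances in Ω):
  Node 1: (V_1 - 24)/40 + (V_1 - 0)/500 = 0
Collecting terms: 0.027 × V_1 = 0.6  =>  V_1 = 22.22 V
V_th = V_1 - V_2 = 22.22 - 0 = 22.22 V
Step 2 — R_th: zero the source — replace V1 by a short circuit (node 2 merges into node 0) — and find the resistance seen between A (node 1) and B (node 0).
Reduce the network between node 1 (A) and node 0 (B) by series/parallel combination:
  Rp1 = R1 ‖ R2 (parallel, both between nodes 0 and 1) = 1/(1/40 + 1/500) = 37.04 Ω
R_th = 37.04 Ω

Final answer: V_th = 22.22 V, R_th = 37.04 Ω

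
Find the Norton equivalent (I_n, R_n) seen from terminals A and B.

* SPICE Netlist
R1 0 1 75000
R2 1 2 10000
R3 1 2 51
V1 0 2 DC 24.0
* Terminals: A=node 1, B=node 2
Find the Thévenin equivalent first; then I_n = V_th/R_th and R_n = R_th.
Step 1 — V_th is the open-circuit voltage V_A - V_B (nothing connected across the terminals).
Nodal analysis, taking node 2 as the 0 V reference.
Source V1 fixes V_0 = 24 V.
KCL at each unknown node (sum of currents leaving = 0; resistances in Ω):
  Node 1: (V_1 - 24)/75000 + (V_1 - 0)/10000 + (V_1 - 0)/51 = 0
Collecting terms: 0.01972 × V_1 = 0.00032  =>  V_1 = 0.01623 V
V_th = V_1 - V_2 = 0.01623 - 0 = 0.01623 V
Step 2 — R_th: zero the source — replace V1 by a short circuit (node 2 merges into node 0) — and find the resistance seen between A (node 1) and B (node 0).
Reduce the network between node 1 (A) and node 0 (B) by series/parallel combination:
  Rp1 = R1 ‖ R2 ‖ R3 (parallel, all between nodes 0 and 1) = 1/(1/75000 + 1/10000 + 1/51) = 50.71 Ω
R_th = 50.71 Ω
I_n = V_th/R_th = 0.01623/50.71 = 0.00032 A, and R_n = R_th = 50.71 Ω

Final answer: I_n = 0.00032 A, R_n = 50.71 Ω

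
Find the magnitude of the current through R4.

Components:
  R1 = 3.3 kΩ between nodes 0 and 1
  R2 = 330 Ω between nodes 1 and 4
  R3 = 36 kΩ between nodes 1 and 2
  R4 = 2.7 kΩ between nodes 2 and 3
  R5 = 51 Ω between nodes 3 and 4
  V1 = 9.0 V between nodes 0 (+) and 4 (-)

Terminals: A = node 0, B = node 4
Nodal analysis, taking node 4 as the 0 V reference.
Source V1 fixes V_0 = 9 V.
KCL at each unknown node (sum of currents leaving = 0; resistances in Ω):
  Node 1: (V_1 - 9)/3300 + (V_1 - 0)/330 + (V_1 - V_2)/36000 = 0
  Node 2: (V_2 - V_1)/36000 + (V_2 - V_3)/2700 = 0
  Node 3: (V_3 - V_2)/2700 + (V_3 - 0)/51 = 0
Collecting terms (coefficients in siemens):
  0.003361·V_1 - 0.00002778·V_2 = 0.002727
  0.0003981·V_2 - 0.00002778·V_1 - 0.0003704·V_3 = 0
  0.01998·V_3 - 0.0003704·V_2 = 0
Solving these 3 simultaneous equations (Gaussian elimination) gives:
  V_1 = 0.8119 V, V_2 = 0.05764 V, V_3 = 0.001069 V
I_R4 = (V_2 - V_3)/R4 = (0.05764 - 0.001069)/2700 = 0.00002095 A
|I_R4| = 0.00002095 A

Final answer: |I_R4| = 2.095e-05 A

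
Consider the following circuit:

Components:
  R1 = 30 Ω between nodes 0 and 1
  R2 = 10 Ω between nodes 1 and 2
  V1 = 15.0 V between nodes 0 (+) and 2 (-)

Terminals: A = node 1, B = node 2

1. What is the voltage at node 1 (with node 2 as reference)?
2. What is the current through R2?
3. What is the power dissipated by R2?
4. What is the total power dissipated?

Nodal analysis, taking node 2 as the 0 V reference.
Source V1 fixes V_0 = 15 V.
KCL at each unknown node (sum of currents leaving = 0; resistances in Ω):
  Node 1: (V_1 - 15)/30 + (V_1 - 0)/10 = 0
Collecting terms: 0.1333 × V_1 = 0.5  =>  V_1 = 3.75 V
Part 1:
  Read off the nodal solution: V_1 = 3.75 V
Part 2:
  I_R2 = (V_1 - V_2)/R2 = (3.75 - 0)/10 = 0.375 A
  Magnitude: I_R2 = 0.375 A
Part 3:
  I_R2 = (V_1 - V_2)/R2 = (3.75 - 0)/10 = 0.375 A
  P_R2 = I_R2² × R2 = (0.375)² × 10 = 1.406 W
Part 4:
  Power in each resistor, P = (ΔV)²/R:
    P_R1 = (15 - 3.75)²/30 = 4.219 W
    P_R2 = (3.75 - 0)²/10 = 1.406 W
  P_total = P_R1 + P_R2 = 5.625 W

Final answers:
1. V_1 = 3.75 V
2. I_R2 = 0.375 A
3. P_R2 = 1.406 W
4. P_total = 5.625 W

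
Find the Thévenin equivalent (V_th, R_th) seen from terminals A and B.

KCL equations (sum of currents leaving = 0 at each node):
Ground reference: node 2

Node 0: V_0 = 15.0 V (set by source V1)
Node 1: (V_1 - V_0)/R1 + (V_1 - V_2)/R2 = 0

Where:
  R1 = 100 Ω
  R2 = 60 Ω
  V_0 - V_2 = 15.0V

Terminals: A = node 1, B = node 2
Step 1 — V_th is the open-circuit voltage V_A - V_B (nothing connected across the terminals).
Nodal analysis, taking node 2 as the 0 V reference.
Source V1 fixes V_0 = 15 V.
KCL at each unknown node (sum of currents leaving = 0; resistances in Ω):
  Node 1: (V_1 - 15)/100 + (V_1 - 0)/60 = 0
Collecting terms: 0.02667 × V_1 = 0.15  =>  V_1 = 5.625 V
V_th = V_1 - V_2 = 5.625 - 0 = 5.625 V
Step 2 — R_th: zero the source — replace V1 by a short circuit (node 2 merges into node 0) — and find the resistance seen between A (node 1) and B (node 0).
Reduce the network between node 1 (A) and node 0 (B) by series/parallel combination:
  Rp1 = R1 ‖ R2 (parallel, both between nodes 0 and 1) = 1/(1/100 + 1/60) = 37.5 Ω
R_th = 37.5 Ω

Final answer: V_th = 5.625 V, R_th = 37.5 Ω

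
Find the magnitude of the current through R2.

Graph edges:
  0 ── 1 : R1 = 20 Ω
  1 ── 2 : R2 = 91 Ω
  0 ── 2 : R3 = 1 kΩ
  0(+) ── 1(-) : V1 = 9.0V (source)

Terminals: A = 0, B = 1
Nodal analysis, taking node 1 as the 0 V reference.
Source V1 fixes V_0 = 9 V.
KCL at each unknown node (sum of currents leaving = 0; resistances in Ω):
  Node 2: (V_2 - 0)/91 + (V_2 - 9)/1000 = 0
Collecting terms: 0.01199 × V_2 = 0.009  =>  V_2 = 0.7507 V
I_R2 = (V_1 - V_2)/R2 = (0 - 0.7507)/91 = -0.008249 A
|I_R2| = 0.008249 A

Final answer: |I_R2| = 0.008249 A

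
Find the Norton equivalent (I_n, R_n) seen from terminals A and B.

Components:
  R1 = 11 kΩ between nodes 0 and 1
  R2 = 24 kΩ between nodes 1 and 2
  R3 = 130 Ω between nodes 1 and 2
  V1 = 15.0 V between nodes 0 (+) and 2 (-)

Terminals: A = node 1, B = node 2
Find the Thévenin equivalent first; then I_n = V_th/R_th and R_n = R_th.
Step 1 — V_th is the open-circuit voltage V_A - V_B (nothing connected across the terminals).
Nodal analysis, taking node 2 as the 0 V reference.
Source V1 fixes V_0 = 15 V.
KCL at each unknown node (sum of currents leaving = 0; resistances in Ω):
  Node 1: (V_1 - 15)/11000 + (V_1 - 0)/24000 + (V_1 - 0)/130 = 0
Collecting terms: 0.007825 × V_1 = 0.001364  =>  V_1 = 0.1743 V
V_th = V_1 - V_2 = 0.1743 - 0 = 0.1743 V
Step 2 — R_th: zero the source — replace V1 by a short circuit (node 2 merges into node 0) — and find the resistance seen between A (node 1) and B (node 0).
Reduce the network between node 1 (A) and node 0 (B) by series/parallel combination:
  Rp1 = R1 ‖ R2 ‖ R3 (parallel, all between nodes 0 and 1) = 1/(1/11000 + 1/24000 + 1/130) = 127.8 Ω
R_th = 127.8 Ω
I_n = V_th/R_th = 0.1743/127.8 = 0.001364 A, and R_n = R_th = 127.8 Ω

Final answer: I_n = 0.001364 A, R_n = 127.8 Ω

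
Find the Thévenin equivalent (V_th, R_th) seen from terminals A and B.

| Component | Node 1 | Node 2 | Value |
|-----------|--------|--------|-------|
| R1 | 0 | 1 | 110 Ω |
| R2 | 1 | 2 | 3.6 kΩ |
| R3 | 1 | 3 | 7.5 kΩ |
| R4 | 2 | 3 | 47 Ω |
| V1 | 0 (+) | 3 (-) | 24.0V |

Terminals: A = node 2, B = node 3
Step 1 — V_th is the open-circuit voltage V_A - V_B (nothing connected across the terminals).
Nodal analysis, taking node 3 as the 0 V reference.
Source V1 fixes V_0 = 24 V.
KCL at each unknown node (sum of currents leaving = 0; resistances in Ω):
  Node 1: (V_1 - 24)/110 + (V_1 - V_2)/3600 + (V_1 - 0)/7500 = 0
  Node 2: (V_2 - V_1)/3600 + (V_2 - 0)/47 = 0
Collecting terms (coefficients in siemens):
  0.009502·V_1 - 0.0002778·V_2 = 0.2182
  0.02155·V_2 - 0.0002778·V_1 = 0
Determinant D = (0.009502)(0.02155) - (-0.0002778)(-0.0002778) = 0.0002047
V_1 = [(0.2182)(0.02155) - (-0.0002778)(0)]/D = 22.97 V
V_2 = [(0.009502)(0) - (0.2182)(-0.0002778)]/D = 0.296 V
V_th = V_2 - V_3 = 0.296 - 0 = 0.296 V
Step 2 — R_th: zero the source — replace V1 by a short circuit (node 3 merges into node 0) — and find the resistance seen between A (node 2) and B (node 0).
Reduce the network between node 2 (A) and node 0 (B) by series/parallel combination:
  Rp1 = R1 ‖ R3 (parallel, both between nodes 0 and 1) = 1/(1/110 + 1/7500) = 108.4 Ω
  Rs1 = R2 + Rp1 (series, joined only at node 1) = 3600 + 108.4 = 3708 Ω
  Rp2 = R4 ‖ Rs1 (parallel, both between nodes 0 and 2) = 1/(1/47 + 1/3708) = 46.41 Ω
R_th = 46.41 Ω

Final answer: V_th = 0.296 V, R_th = 46.41 Ω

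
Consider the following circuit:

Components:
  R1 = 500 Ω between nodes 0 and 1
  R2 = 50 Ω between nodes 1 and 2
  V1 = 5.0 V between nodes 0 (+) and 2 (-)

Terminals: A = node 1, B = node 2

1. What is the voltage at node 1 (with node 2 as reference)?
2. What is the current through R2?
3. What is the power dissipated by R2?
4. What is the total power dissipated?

Nodal analysis, taking node 2 as the 0 V reference.
Source V1 fixes V_0 = 5 V.
KCL at each unknown node (sum of currents leaving = 0; resistances in Ω):
  Node 1: (V_1 - 5)/500 + (V_1 - 0)/50 = 0
Collecting terms: 0.022 × V_1 = 0.01  =>  V_1 = 0.4545 V
Part 1:
  Read off the nodal solution: V_1 = 0.4545 V
Part 2:
  I_R2 = (V_1 - V_2)/R2 = (0.4545 - 0)/50 = 0.009091 A
  Magnitude: I_R2 = 0.009091 A
Part 3:
  I_R2 = (V_1 - V_2)/R2 = (0.4545 - 0)/50 = 0.009091 A
  P_R2 = I_R2² × R2 = (0.009091)² × 50 = 0.004132 W
Part 4:
  Power in each resistor, P = (ΔV)²/R:
    P_R1 = (5 - 0.4545)²/500 = 0.04132 W
    P_R2 = (0.4545 - 0)²/50 = 0.004132 W
  P_total = P_R1 + P_R2 = 0.04545 W

Final answers:
1. V_1 = 0.4545 V
2. I_R2 = 0.009091 A
3. P_R2 = 0.004132 W
4. P_total = 0.04545 W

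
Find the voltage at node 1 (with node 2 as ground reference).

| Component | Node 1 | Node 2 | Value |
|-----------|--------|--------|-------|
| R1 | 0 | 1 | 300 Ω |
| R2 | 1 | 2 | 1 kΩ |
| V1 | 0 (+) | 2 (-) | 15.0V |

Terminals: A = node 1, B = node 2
Nodal analysis, taking node 2 as the 0 V reference.
Source V1 fixes V_0 = 15 V.
KCL at each unknown node (sum of currents leaving = 0; resistances in Ω):
  Node 1: (V_1 - 15)/300 + (V_1 - 0)/1000 = 0
Collecting terms: 0.004333 × V_1 = 0.05  =>  V_1 = 11.54 V
The requested potential is V_1 = 11.54 V.

Final answer: V_1 = 11.54 V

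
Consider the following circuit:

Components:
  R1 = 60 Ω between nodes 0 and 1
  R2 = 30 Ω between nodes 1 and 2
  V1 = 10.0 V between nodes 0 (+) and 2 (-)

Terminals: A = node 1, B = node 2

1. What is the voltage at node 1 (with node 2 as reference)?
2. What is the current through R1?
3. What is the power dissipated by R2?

Nodal analysis, taking node 2 as the 0 V reference.
Source V1 fixes V_0 = 10 V.
KCL at each unknown node (sum of currents leaving = 0; resistances in Ω):
  Node 1: (V_1 - 10)/60 + (V_1 - 0)/30 = 0
Collecting terms: 0.05 × V_1 = 0.1667  =>  V_1 = 3.333 V
Part 1:
  Read off the nodal solution: V_1 = 3.333 V
Part 2:
  I_R1 = (V_0 - V_1)/R1 = (10 - 3.333)/60 = 0.1111 A
  Magnitude: I_R1 = 0.1111 A
Part 3:
  I_R2 = (V_1 - V_2)/R2 = (3.333 - 0)/30 = 0.1111 A
  P_R2 = I_R2² × R2 = (0.1111)² × 30 = 0.3704 W

Final answers:
1. V_1 = 3.333 V
2. I_R1 = 0.1111 A
3. P_R2 = 0.3704 W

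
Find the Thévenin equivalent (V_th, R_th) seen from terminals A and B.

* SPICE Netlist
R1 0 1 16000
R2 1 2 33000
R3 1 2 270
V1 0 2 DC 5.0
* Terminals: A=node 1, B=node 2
Step 1 — V_th is the open-circuit voltage V_A - V_B (nothing connected across the terminals).
Nodal analysis, taking node 2 as the 0 V reference.
Source V1 fixes V_0 = 5 V.
KCL at each unknown node (sum of currents leaving = 0; resistances in Ω):
  Node 1: (V_1 - 5)/16000 + (V_1 - 0)/33000 + (V_1 - 0)/270 = 0
Collecting terms: 0.003797 × V_1 = 0.0003125  =>  V_1 = 0.08231 V
V_th = V_1 - V_2 = 0.08231 - 0 = 0.08231 V
Step 2 — R_th: zero the source — replace V1 by a short circuit (node 2 merges into node 0) — and find the resistance seen between A (node 1) and B (node 0).
Reduce the network between node 1 (A) and node 0 (B) by series/parallel combination:
  Rp1 = R1 ‖ R2 ‖ R3 (parallel, all between nodes 0 and 1) = 1/(1/16000 + 1/33000 + 1/270) = 263.4 Ω
R_th = 263.4 Ω

Final answer: V_th = 0.08231 V, R_th = 263.4 Ω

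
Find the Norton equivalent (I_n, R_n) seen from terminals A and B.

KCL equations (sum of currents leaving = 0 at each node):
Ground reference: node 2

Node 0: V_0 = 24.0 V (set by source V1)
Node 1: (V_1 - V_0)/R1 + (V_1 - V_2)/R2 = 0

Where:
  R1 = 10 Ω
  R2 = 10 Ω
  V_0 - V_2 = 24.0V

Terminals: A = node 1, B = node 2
Find the Thévenin equivalent first; then I_n = V_th/R_th and R_n = R_th.
Step 1 — V_th is the open-circuit voltage V_A - V_B (nothing connected across the terminals).
Nodal analysis, taking node 2 as the 0 V reference.
Source V1 fixes V_0 = 24 V.
KCL at each unknown node (sum of currents leaving = 0; resistances in Ω):
  Node 1: (V_1 - 24)/10 + (V_1 - 0)/10 = 0
Collecting terms: 0.2 × V_1 = 2.4  =>  V_1 = 12 V
V_th = V_1 - V_2 = 12 - 0 = 12 V
Step 2 — R_th: zero the source — replace V1 by a short circuit (node 2 merges into node 0) — and find the resistance seen between A (node 1) and B (node 0).
Reduce the network between node 1 (A) and node 0 (B) by series/parallel combination:
  Rp1 = R1 ‖ R2 (parallel, both between nodes 0 and 1) = 1/(1/10 + 1/10) = 5 Ω
R_th = 5 Ω
I_n = V_th/R_th = 12/5 = 2.4 A, and R_n = R_th = 5 Ω

Final answer: I_n = 2.4 A, R_n = 5 Ω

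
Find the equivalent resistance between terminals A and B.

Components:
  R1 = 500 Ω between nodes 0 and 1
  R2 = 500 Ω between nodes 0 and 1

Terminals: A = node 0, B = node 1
Reduce the network between node 0 (A) and node 1 (B) by series/parallel combination:
  Rp1 = R1 ‖ R2 (parallel, both between nodes 0 and 1) = 1/(1/500 + 1/500) = 250 Ω
R_eq = 250 Ω

Final answer: 250 Ω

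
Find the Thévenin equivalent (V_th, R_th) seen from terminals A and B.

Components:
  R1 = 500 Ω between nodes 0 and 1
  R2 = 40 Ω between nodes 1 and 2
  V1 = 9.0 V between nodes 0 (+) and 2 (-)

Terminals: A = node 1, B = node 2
Step 1 — V_th is the open-circuit voltage V_A - V_B (nothing connected across the terminals).
Nodal analysis, taking node 2 as the 0 V reference.
Source V1 fixes V_0 = 9 V.
KCL at each unknown node (sum of currents leaving = 0; resistances in Ω):
  Node 1: (V_1 - 9)/500 + (V_1 - 0)/40 = 0
Collecting terms: 0.027 × V_1 = 0.018  =>  V_1 = 0.6667 V
V_th = V_1 - V_2 = 0.6667 - 0 = 0.6667 V
Step 2 — R_th: zero the source — replace V1 by a short circuit (node 2 merges into node 0) — and find the resistance seen between A (node 1) and B (node 0).
Reduce the network between node 1 (A) and node 0 (B) by series/parallel combination:
  Rp1 = R1 ‖ R2 (parallel, both between nodes 0 and 1) = 1/(1/500 + 1/40) = 37.04 Ω
R_th = 37.04 Ω

Final answer: V_th = 0.6667 V, R_th = 37.04 Ω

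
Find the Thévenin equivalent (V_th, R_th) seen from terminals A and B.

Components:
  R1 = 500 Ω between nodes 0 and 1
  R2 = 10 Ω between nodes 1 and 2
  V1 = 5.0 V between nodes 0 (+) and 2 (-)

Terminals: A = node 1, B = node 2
Step 1 — V_th is the open-circuit voltage V_A - V_B (nothing connected across the terminals).
Nodal analysis, taking node 2 as the 0 V reference.
Source V1 fixes V_0 = 5 V.
KCL at each unknown node (sum of currents leaving = 0; resistances in Ω):
  Node 1: (V_1 - 5)/500 + (V_1 - 0)/10 = 0
Collecting terms: 0.102 × V_1 = 0.01  =>  V_1 = 0.09804 V
V_th = V_1 - V_2 = 0.09804 - 0 = 0.09804 V
Step 2 — R_th: zero the source — replace V1 by a short circuit (node 2 merges into node 0) — and find the resistance seen between A (node 1) and B (node 0).
Reduce the network between node 1 (A) and node 0 (B) by series/parallel combination:
  Rp1 = R1 ‖ R2 (parallel, both between nodes 0 and 1) = 1/(1/500 + 1/10) = 9.804 Ω
R_th = 9.804 Ω

Final answer: V_th = 0.09804 V, R_th = 9.804 Ω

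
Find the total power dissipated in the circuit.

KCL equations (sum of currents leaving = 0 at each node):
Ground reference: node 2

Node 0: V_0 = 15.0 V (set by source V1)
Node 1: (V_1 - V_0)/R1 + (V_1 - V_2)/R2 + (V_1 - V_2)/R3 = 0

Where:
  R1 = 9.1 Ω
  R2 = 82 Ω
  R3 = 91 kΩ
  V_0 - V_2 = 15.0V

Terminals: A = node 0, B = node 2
Nodal analysis, taking node 2 as the 0 V reference.
Source V1 fixes V_0 = 15 V.
KCL at each unknown node (sum of currents leaving = 0; resistances in Ω):
  Node 1: (V_1 - 15)/9.1 + (V_1 - 0)/82 + (V_1 - 0)/91000 = 0
Collecting terms: 0.1221 × V_1 = 1.648  =>  V_1 = 13.5 V
Power in each resistor, P = (ΔV)²/R:
  P_R1 = (15 - 13.5)²/9.1 = 0.2471 W
  P_R2 = (13.5 - 0)²/82 = 2.223 W
  P_R3 = (13.5 - 0)²/91000 = 0.002003 W
P_total = P_R1 + P_R2 + P_R3 = 2.472 W

Final answer: 2.472 W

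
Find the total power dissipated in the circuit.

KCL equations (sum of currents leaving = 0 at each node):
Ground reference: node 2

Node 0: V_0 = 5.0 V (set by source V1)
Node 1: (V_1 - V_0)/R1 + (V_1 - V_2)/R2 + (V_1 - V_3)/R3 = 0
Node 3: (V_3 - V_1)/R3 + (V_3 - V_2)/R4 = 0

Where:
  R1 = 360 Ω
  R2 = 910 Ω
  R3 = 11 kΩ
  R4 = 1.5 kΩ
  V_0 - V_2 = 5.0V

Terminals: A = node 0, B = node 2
Nodal analysis, taking node 2 as the 0 V reference.
Source V1 fixes V_0 = 5 V.
KCL at each unknown node (sum of currents leaving = 0; resistances in Ω):
  Node 1: (V_1 - 5)/360 + (V_1 - 0)/910 + (V_1 - V_3)/11000 = 0
  Node 3: (V_3 - V_1)/11000 + (V_3 - 0)/1500 = 0
Collecting terms (coefficients in siemens):
  0.003968·V_1 - 0.00009091·V_3 = 0.01389
  0.0007576·V_3 - 0.00009091·V_1 = 0
Determinant D = (0.003968)(0.0007576) - (-0.00009091)(-0.00009091) = 0.000002997
V_1 = [(0.01389)(0.0007576) - (-0.00009091)(0)]/D = 3.51 V
V_3 = [(0.003968)(0) - (0.01389)(-0.00009091)]/D = 0.4212 V
Power in each resistor, P = (ΔV)²/R:
  P_R1 = (5 - 3.51)²/360 = 0.006165 W
  P_R2 = (3.51 - 0)²/910 = 0.01354 W
  P_R3 = (3.51 - 0.4212)²/11000 = 0.0008675 W
  P_R4 = (0 - 0.4212)²/1500 = 0.0001183 W
P_total = P_R1 + P_R2 + P_R3 + P_R4 = 0.02069 W

Final answer: 0.02069 W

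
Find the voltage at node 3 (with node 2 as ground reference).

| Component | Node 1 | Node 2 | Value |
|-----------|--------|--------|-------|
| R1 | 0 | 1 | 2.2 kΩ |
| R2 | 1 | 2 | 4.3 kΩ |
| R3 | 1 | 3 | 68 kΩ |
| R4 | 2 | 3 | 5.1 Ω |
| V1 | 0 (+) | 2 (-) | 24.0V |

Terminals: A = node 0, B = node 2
Nodal analysis, taking node 2 as the 0 V reference.
Source V1 fixes V_0 = 24 V.
KCL at each unknown node (sum of currents leaving = 0; resistances in Ω):
  Node 1: (V_1 - 24)/2200 + (V_1 - 0)/4300 + (V_1 - V_3)/68000 = 0
  Node 3: (V_3 - V_1)/68000 + (V_3 - 0)/5.1 = 0
Collecting terms (coefficients in siemens):
  0.0007018·V_1 - 0.00001471·V_3 = 0.01091
  0.1961·V_3 - 0.00001471·V_1 = 0
Determinant D = (0.0007018)(0.1961) - (-0.00001471)(-0.00001471) = 0.0001376
V_1 = [(0.01091)(0.1961) - (-0.00001471)(0)]/D = 15.54 V
V_3 = [(0.0007018)(0) - (0.01091)(-0.00001471)]/D = 0.001166 V
The requested potential is V_3 = 0.001166 V.

Final answer: V_3 = 0.001166 V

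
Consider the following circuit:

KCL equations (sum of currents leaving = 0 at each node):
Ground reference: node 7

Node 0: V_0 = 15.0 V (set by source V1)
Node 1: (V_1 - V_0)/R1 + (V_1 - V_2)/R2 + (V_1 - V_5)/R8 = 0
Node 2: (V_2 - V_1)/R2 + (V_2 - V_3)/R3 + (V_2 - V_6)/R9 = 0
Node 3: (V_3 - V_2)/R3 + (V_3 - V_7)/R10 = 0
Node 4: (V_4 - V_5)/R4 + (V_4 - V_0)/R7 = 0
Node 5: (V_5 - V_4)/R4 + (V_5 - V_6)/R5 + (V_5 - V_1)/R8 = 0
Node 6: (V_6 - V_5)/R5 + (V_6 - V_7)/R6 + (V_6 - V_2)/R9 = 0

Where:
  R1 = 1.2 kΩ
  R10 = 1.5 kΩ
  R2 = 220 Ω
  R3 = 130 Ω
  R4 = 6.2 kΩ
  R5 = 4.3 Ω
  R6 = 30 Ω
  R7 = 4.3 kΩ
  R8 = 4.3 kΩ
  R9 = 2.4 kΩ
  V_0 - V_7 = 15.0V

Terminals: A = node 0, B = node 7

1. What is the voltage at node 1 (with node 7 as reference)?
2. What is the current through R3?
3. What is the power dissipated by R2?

Nodal analysis, taking node 7 as the 0 V reference.
Source V1 fixes V_0 = 15 V.
KCL at each unknown node (sum of currents leaving = 0; resistances in Ω):
  Node 1: (V_1 - 15)/1200 + (V_1 - V_2)/220 + (V_1 - V_5)/4300 = 0
  Node 2: (V_2 - V_1)/220 + (V_2 - V_3)/130 + (V_2 - V_6)/2400 = 0
  Node 3: (V_3 - V_2)/130 + (V_3 - 0)/1500 = 0
  Node 4: (V_4 - V_5)/6200 + (V_4 - 15)/4300 = 0
  Node 5: (V_5 - V_4)/6200 + (V_5 - V_6)/4.3 + (V_5 - V_1)/4300 = 0
  Node 6: (V_6 - V_5)/4.3 + (V_6 - 0)/30 + (V_6 - V_2)/2400 = 0
Collecting terms (coefficients in siemens):
  0.005611·V_1 - 0.004545·V_2 - 0.0002326·V_5 = 0.0125
  0.01265·V_2 - 0.004545·V_1 - 0.007692·V_3 - 0.0004167·V_6 = 0
  0.008359·V_3 - 0.007692·V_2 = 0
  0.0003938·V_4 - 0.0001613·V_5 = 0.003488
  0.233·V_5 - 0.0002326·V_1 - 0.0001613·V_4 - 0.2326·V_6 = 0
  0.2663·V_6 - 0.0004167·V_2 - 0.2326·V_5 = 0
Solving these 6 simultaneous equations (Gaussian elimination) gives:
  V_1 = 6.607 V, V_2 = 5.397 V, V_3 = 4.967 V, V_4 = 8.925 V
  V_5 = 0.1654 V, V_6 = 0.1529 V
Part 1:
  Read off the nodal solution: V_1 = 6.607 V
Part 2:
  I_R3 = (V_2 - V_3)/R3 = (5.397 - 4.967)/130 = 0.003311 A
  Magnitude: I_R3 = 0.003311 A
Part 3:
  I_R2 = (V_1 - V_2)/R2 = (6.607 - 5.397)/220 = 0.005497 A
  P_R2 = I_R2² × R2 = (0.005497)² × 220 = 0.006647 W

Final answers:
1. V_1 = 6.607 V
2. I_R3 = 0.003311 A
3. P_R2 = 0.006647 W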